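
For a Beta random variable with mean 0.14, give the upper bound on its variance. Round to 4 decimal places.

0.1204

For fixed mean μ the Beta variance is μ(1−μ)/(α+β+1), increasing as α+β decreases.
Its least upper bound (not attained) is μ(1−μ) = 0.14·0.86 = 0.1204.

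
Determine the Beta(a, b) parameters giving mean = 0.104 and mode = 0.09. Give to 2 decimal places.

a = 6.09, b = 52.48

With s = a+b: μ = a/s and mode = (a−1)/(s−2). Eliminating a = μs,
μs − 1 = m(s−2) ⇒ s(μ−m) = 1−2m ⇒ s = 0.82/0.014 = 58.5714.
So a = μs = 6.09, b = (1−μ)s = 52.48.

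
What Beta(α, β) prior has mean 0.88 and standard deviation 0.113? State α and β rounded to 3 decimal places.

σ² = 0.113² = 0.012769.
With s = α+β, Var = μ(1−μ)/(s+1), so s+1 = (0.88×0.12)/0.012769 = 8.2700 and s = 7.2700.
α = μs = 6.398, β = (1−μ)s = 0.872.

α = 6.398, β = 0.872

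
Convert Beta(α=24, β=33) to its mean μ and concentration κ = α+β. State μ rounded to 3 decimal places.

μ = 0.421, κ = 57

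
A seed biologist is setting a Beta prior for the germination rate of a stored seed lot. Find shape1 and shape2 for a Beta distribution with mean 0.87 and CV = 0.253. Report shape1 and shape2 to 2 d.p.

shape1 = 1.16, shape2 = 0.17

Var = (CV·μ)² = (0.253×0.87)² = 0.048448.
shape1+shape2 = μ(1−μ)/Var − 1 = 0.1131/0.048448 − 1 = 1.3344.
Thus shape1 = 0.87·1.3344 = 1.16 and shape2 = 0.13·1.3344 = 0.17.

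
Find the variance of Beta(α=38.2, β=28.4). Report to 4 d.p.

μ = 38.2/66.6 = 0.573574; Var = μ(1−μ)/(α+β+1) = 0.2445869/67.6 = 0.0036.

0.0036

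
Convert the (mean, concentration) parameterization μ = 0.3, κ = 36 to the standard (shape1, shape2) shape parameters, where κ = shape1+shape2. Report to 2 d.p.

shape1 = 10.80, shape2 = 25.20

shape1 = μκ = 0.3×36 = 10.80 and shape2 = (1−μ)κ = 0.7×36 = 25.20.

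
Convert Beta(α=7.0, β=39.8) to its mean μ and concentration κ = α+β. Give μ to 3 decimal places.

μ = 0.150, κ = 46.8

κ = α+β = 7.0+39.8 = 46.8; μ = α/κ = 7.0/46.8 = 0.150.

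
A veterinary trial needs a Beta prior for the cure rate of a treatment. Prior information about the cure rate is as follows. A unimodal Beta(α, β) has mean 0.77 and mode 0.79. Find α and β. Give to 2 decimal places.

Let s = α+β. Mean gives α = μs = 0.77s; mode gives (α−1)/(s−2) = 0.79.
Substituting: 0.77s − 1 = 0.79(s−2) = 0.79s − 1.58, so -0.02s = -0.58 and s = 29.0000.
Then α = 0.77×29.0000 = 22.33 and β = s−α = 6.67.

α = 22.33, β = 6.67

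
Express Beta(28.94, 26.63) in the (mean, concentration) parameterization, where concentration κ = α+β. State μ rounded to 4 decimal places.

μ = 0.5208, κ = 55.57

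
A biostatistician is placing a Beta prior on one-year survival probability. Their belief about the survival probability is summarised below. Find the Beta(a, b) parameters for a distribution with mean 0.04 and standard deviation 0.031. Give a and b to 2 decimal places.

a = 1.56, b = 37.40

σ² = 0.031² = 0.000961.
With s = a+b, Var = μ(1−μ)/(s+1), so s+1 = (0.04×0.96)/0.000961 = 39.9584 and s = 38.9584.
a = μs = 1.56, b = (1−μ)s = 37.40.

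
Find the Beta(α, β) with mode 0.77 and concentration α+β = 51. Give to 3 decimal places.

α = 38.730, β = 12.270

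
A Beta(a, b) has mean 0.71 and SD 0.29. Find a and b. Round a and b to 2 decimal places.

a = 1.03, b = 0.42

σ² = 0.29² = 0.0841.
With s = a+b, Var = μ(1−μ)/(s+1), so s+1 = (0.71×0.29)/0.0841 = 2.4483 and s = 1.4483.
a = μs = 1.03, b = (1−μ)s = 0.42.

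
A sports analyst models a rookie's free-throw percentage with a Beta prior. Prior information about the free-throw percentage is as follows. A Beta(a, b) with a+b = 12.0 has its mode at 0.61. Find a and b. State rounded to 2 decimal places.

Since the density peak of Beta(a,b) is at (a−1)/(a+b−2),
a = 1 + 0.61(12.0−2) = 7.10 and b = 12.0 − 7.10 = 4.90.

a = 7.10, b = 4.90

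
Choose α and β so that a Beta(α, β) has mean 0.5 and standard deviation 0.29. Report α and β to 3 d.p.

α = 0.986, β = 0.986

Variance = 0.29² = 0.0841. The moment-matching identity α+β = μ(1−μ)/Var − 1 gives
α+β = 0.25/0.0841 − 1 = 1.9727, so α = μ·1.9727 = 0.986 and β = (1−μ)·1.9727 = 0.986.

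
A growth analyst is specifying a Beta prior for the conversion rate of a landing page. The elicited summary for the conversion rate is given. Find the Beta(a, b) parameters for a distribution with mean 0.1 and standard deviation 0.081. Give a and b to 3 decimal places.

a = 1.272, b = 11.446

First σ² = 0.006561. Setting a = μn, b = (1−μ)n with n = a+b,
μ(1−μ)/(n+1) = 0.006561 ⇒ n+1 = 0.09/0.006561 = 13.7174 ⇒ n = 12.7174.
Hence a = 0.1×12.7174 = 1.272, b = 0.9×12.7174 = 11.446.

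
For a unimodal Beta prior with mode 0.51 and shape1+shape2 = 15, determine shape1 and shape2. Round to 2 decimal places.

shape1 = 7.63, shape2 = 7.37

Mode = (shape1−1)/(κ−2) with κ = shape1+shape2, so shape1−1 = 0.51·13 = 6.63.
shape1 = 7.63; shape2 = κ − shape1 = 7.37.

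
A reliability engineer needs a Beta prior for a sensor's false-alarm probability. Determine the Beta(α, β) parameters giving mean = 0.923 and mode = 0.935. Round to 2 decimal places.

Let s = α+β. Mean gives α = μs = 0.923s; mode gives (α−1)/(s−2) = 0.935.
Substituting: 0.923s − 1 = 0.935(s−2) = 0.935s − 1.870, so -0.012s = -0.870 and s = 72.5000.
Then α = 0.923×72.5000 = 66.92 and β = s−α = 5.58.

α = 66.92, β = 5.58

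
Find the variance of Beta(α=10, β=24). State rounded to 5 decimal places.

α+β = 34 and αβ = 240, so Var = αβ/[(α+β)²(α+β+1)] = 240/40460 = 0.00593.

0.00593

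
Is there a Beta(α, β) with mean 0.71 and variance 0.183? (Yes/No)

The Beta variance bound is σ² < μ(1−μ).
Here μ(1−μ) = 0.71×0.29 = 0.2059, and 0.183 < 0.2059.

Yes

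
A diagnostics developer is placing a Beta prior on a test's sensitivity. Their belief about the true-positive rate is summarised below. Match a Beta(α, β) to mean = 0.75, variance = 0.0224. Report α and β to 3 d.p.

Write ν = α+β; then α = μν and Var = μ(1−μ)/(ν+1).
ν = μ(1−μ)/Var − 1 = 0.1875/0.0224 − 1 = 7.3705.
α = 0.75·7.3705 = 5.528, β = 0.25·7.3705 = 1.843.

α = 5.528, β = 1.843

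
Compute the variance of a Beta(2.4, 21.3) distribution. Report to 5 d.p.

μ = 2.4/23.7 = 0.101266; Var = μ(1−μ)/(α+β+1) = 0.0910111/24.7 = 0.00368.

0.00368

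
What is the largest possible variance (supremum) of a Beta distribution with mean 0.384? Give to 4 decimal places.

For fixed mean μ the Beta variance is μ(1−μ)/(α+β+1), increasing as α+β decreases.
Its least upper bound (not attained) is μ(1−μ) = 0.384·0.616 = 0.2365.

0.2365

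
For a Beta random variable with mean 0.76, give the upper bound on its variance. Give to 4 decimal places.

For fixed mean μ the Beta variance is μ(1−μ)/(α+β+1), increasing as α+β decreases.
Its least upper bound (not attained) is μ(1−μ) = 0.76·0.24 = 0.1824.

0.1824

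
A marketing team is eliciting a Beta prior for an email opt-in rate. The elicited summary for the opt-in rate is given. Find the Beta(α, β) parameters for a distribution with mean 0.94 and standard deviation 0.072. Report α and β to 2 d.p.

α = 9.29, β = 0.59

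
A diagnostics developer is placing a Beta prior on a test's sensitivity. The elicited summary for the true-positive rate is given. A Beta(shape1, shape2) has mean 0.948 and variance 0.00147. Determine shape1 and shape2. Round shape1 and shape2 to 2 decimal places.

shape1 = 30.84, shape2 = 1.69

Let s = shape1+shape2. The Beta variance is μ(1−μ)/(s+1).
So s+1 = μ(1−μ)/σ² = (0.948×0.052)/0.00147 = 0.049296/0.00147 = 33.5347, giving s = 32.5347.
Then shape1 = μs = 0.948×32.5347 = 30.84 and shape2 = (1−μ)s = 0.052×32.5347 = 1.69.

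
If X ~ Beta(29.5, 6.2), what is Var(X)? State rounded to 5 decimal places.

α+β = 35.7 and αβ = 182.90, so Var = αβ/[(α+β)²(α+β+1)] = 182.90/46773.783 = 0.00391.

0.00391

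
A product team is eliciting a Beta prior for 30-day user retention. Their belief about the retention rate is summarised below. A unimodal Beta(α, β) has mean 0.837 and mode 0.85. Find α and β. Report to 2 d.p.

α = 45.07, β = 8.78

Let s = α+β. Mean gives α = μs = 0.837s; mode gives (α−1)/(s−2) = 0.85.
Substituting: 0.837s − 1 = 0.85(s−2) = 0.85s − 1.70, so -0.013s = -0.70 and s = 53.8462.
Then α = 0.837×53.8462 = 45.07 and β = s−α = 8.78.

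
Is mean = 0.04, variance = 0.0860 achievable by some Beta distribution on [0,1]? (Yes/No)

No

For any Beta, Var(X) < E[X]·(1−E[X]).
Here μ(1−μ) = 0.04×0.96 = 0.0384, and 0.0860 ≥ 0.0384.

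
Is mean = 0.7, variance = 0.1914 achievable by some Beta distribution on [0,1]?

Yes

A Beta with mean μ has variance μ(1−μ)/(α+β+1) < μ(1−μ).
Here μ(1−μ) = 0.7×0.3 = 0.21, and 0.1914 < 0.21.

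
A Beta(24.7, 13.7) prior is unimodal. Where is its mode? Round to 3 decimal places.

The density x^(α−1)(1−x)^(β−1) is maximised at (α−1)/(α+β−2) = 23.7/36.4 = 0.651.

0.651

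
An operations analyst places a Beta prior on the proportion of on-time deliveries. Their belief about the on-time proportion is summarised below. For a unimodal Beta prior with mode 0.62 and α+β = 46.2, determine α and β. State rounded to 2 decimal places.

α = 28.40, β = 17.80

For α,β>1 the mode is (α−1)/(α+β−2), so α = mode·(κ−2)+1 = 0.62×44.2+1 = 28.40.
And β = (1−mode)·(κ−2)+1 = 0.38×44.2+1 = 17.80.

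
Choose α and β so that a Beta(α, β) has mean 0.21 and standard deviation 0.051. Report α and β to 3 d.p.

Variance = 0.051² = 0.002601. The moment-matching identity α+β = μ(1−μ)/Var − 1 gives
α+β = 0.1659/0.002601 − 1 = 62.7832, so α = μ·62.7832 = 13.184 and β = (1−μ)·62.7832 = 49.599.

α = 13.184, β = 49.599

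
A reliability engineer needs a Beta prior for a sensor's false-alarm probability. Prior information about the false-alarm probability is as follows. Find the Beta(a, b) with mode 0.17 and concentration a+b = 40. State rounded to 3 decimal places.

a = 7.460, b = 32.540

Mode = (a−1)/(κ−2) with κ = a+b, so a−1 = 0.17·38 = 6.460.
a = 7.460; b = κ − a = 32.540.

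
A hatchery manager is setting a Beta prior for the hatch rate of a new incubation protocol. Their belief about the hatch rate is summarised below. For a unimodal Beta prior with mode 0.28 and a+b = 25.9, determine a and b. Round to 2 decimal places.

a = 7.69, b = 18.21

Mode = (a−1)/(κ−2) with κ = a+b, so a−1 = 0.28·23.9 = 6.69.
a = 7.69; b = κ − a = 18.21.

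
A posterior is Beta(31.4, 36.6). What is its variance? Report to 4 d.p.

0.0036

α+β = 68.0 and αβ = 1149.24, so Var = αβ/[(α+β)²(α+β+1)] = 1149.24/319056.000 = 0.0036.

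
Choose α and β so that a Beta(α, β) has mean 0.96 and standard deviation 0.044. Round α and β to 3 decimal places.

α = 18.081, β = 0.753

σ² = 0.044² = 0.001936.
With s = α+β, Var = μ(1−μ)/(s+1), so s+1 = (0.96×0.04)/0.001936 = 19.8347 and s = 18.8347.
α = μs = 18.081, β = (1−μ)s = 0.753.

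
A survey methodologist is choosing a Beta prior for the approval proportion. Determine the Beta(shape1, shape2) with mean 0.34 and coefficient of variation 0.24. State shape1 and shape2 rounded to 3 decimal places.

σ = CV·μ = 0.24×0.34 = 0.08160, so σ² = 0.006659.
s+1 = μ(1−μ)/σ² = 0.2244/0.006659 = 33.7010, so s = shape1+shape2 = 32.7010.
shape1 = μs = 11.118, shape2 = (1−μ)s = 21.583.

shape1 = 11.118, shape2 = 21.583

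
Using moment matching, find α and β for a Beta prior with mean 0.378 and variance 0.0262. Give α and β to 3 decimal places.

Let s = α+β. The Beta variance is μ(1−μ)/(s+1).
So s+1 = μ(1−μ)/σ² = (0.378×0.622)/0.0262 = 0.235116/0.0262 = 8.9739, giving s = 7.9739.
Then α = μs = 0.378×7.9739 = 3.014 and β = (1−μ)s = 0.622×7.9739 = 4.960.

α = 3.014, β = 4.960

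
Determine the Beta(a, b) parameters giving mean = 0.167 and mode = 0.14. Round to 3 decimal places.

a = 4.453, b = 22.213

Let s = a+b. Mean gives a = μs = 0.167s; mode gives (a−1)/(s−2) = 0.14.
Substituting: 0.167s − 1 = 0.14(s−2) = 0.14s − 0.28, so 0.027s = 0.72 and s = 26.6667.
Then a = 0.167×26.6667 = 4.453 and b = s−a = 22.213.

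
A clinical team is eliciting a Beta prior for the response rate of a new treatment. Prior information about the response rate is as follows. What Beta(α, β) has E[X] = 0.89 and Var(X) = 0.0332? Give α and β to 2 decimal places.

α = 1.73, β = 0.21

Write ν = α+β; then α = μν and Var = μ(1−μ)/(ν+1).
ν = μ(1−μ)/Var − 1 = 0.0979/0.0332 − 1 = 1.9488.
α = 0.89·1.9488 = 1.73, β = 0.11·1.9488 = 0.21.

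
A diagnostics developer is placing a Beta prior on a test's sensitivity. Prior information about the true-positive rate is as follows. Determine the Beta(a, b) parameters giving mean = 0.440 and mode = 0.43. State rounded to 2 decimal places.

Let s = a+b. Mean gives a = μs = 0.440s; mode gives (a−1)/(s−2) = 0.43.
Substituting: 0.440s − 1 = 0.43(s−2) = 0.43s − 0.86, so 0.010s = 0.14 and s = 14.0000.
Then a = 0.440×14.0000 = 6.16 and b = s−a = 7.84.

a = 6.16, b = 7.84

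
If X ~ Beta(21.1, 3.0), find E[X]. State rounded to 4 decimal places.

E[X] = α/(α+β) = 21.1/24.1 = 0.8755.

0.8755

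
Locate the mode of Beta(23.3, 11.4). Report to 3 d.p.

The density x^(α−1)(1−x)^(β−1) is maximised at (α−1)/(α+β−2) = 22.3/32.7 = 0.682.

0.682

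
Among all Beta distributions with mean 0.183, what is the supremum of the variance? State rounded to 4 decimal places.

0.1495

For fixed mean μ the Beta variance is μ(1−μ)/(α+β+1), increasing as α+β decreases.
Its least upper bound (not attained) is μ(1−μ) = 0.183·0.817 = 0.1495.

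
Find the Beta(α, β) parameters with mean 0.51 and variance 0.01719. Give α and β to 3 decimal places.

Let s = α+β. The Beta variance is μ(1−μ)/(s+1).
So s+1 = μ(1−μ)/σ² = (0.51×0.49)/0.01719 = 0.2499/0.01719 = 14.5375, giving s = 13.5375.
Then α = μs = 0.51×13.5375 = 6.904 and β = (1−μ)s = 0.49×13.5375 = 6.633.

α = 6.904, β = 6.633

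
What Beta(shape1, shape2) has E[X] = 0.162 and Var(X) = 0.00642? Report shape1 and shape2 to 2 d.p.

shape1 = 3.26, shape2 = 16.88

By moment matching, shape1+shape2 = μ(1−μ)/σ² − 1 = (0.162·0.838)/0.00642 − 1 = 21.1458 − 1 = 20.1458.
Since shape1/(shape1+shape2) = μ, shape1 = 0.162·20.1458 = 3.26 and shape2 = 0.838·20.1458 = 16.88.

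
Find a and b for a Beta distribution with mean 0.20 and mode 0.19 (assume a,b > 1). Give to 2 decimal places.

Let s = a+b. Mean gives a = μs = 0.20s; mode gives (a−1)/(s−2) = 0.19.
Substituting: 0.20s − 1 = 0.19(s−2) = 0.19s − 0.38, so 0.01s = 0.62 and s = 62.0000.
Then a = 0.20×62.0000 = 12.40 and b = s−a = 49.60.

a = 12.40, b = 49.60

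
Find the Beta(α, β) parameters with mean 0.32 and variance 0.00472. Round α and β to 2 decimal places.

Write ν = α+β; then α = μν and Var = μ(1−μ)/(ν+1).
ν = μ(1−μ)/Var − 1 = 0.2176/0.00472 − 1 = 45.1017.
α = 0.32·45.1017 = 14.43, β = 0.68·45.1017 = 30.67.

α = 14.43, β = 30.67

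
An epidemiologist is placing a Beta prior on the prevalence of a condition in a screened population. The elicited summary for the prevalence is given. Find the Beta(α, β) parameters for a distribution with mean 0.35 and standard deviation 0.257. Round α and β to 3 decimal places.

α = 0.856, β = 1.589

First σ² = 0.066049. Setting α = μn, β = (1−μ)n with n = α+β,
μ(1−μ)/(n+1) = 0.066049 ⇒ n+1 = 0.2275/0.066049 = 3.4444 ⇒ n = 2.4444.
Hence α = 0.35×2.4444 = 0.856, β = 0.65×2.4444 = 1.589.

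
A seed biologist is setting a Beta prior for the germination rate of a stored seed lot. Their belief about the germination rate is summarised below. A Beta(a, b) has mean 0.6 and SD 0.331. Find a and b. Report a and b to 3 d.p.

σ² = 0.331² = 0.109561.
With s = a+b, Var = μ(1−μ)/(s+1), so s+1 = (0.6×0.4)/0.109561 = 2.1906 and s = 1.1906.
a = μs = 0.714, b = (1−μ)s = 0.476.

a = 0.714, b = 0.476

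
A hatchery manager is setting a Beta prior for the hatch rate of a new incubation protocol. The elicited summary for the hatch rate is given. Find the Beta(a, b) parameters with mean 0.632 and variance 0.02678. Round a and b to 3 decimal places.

a = 4.857, b = 2.828

Write ν = a+b; then a = μν and Var = μ(1−μ)/(ν+1).
ν = μ(1−μ)/Var − 1 = 0.232576/0.02678 − 1 = 7.6847.
a = 0.632·7.6847 = 4.857, b = 0.368·7.6847 = 2.828.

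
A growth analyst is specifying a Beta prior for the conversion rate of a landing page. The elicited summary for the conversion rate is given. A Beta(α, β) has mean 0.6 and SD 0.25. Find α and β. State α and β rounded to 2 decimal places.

Variance = 0.25² = 0.0625. The moment-matching identity α+β = μ(1−μ)/Var − 1 gives
α+β = 0.24/0.0625 − 1 = 2.8400, so α = μ·2.8400 = 1.70 and β = (1−μ)·2.8400 = 1.14.

α = 1.70, β = 1.14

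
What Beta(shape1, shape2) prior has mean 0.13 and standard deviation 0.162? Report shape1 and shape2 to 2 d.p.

shape1 = 0.43, shape2 = 2.88

First σ² = 0.026244. Setting shape1 = μn, shape2 = (1−μ)n with n = shape1+shape2,
μ(1−μ)/(n+1) = 0.026244 ⇒ n+1 = 0.1131/0.026244 = 4.3096 ⇒ n = 3.3096.
Hence shape1 = 0.13×3.3096 = 0.43, shape2 = 0.87×3.3096 = 2.88.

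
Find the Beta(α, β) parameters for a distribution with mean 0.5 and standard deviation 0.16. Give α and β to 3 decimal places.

First σ² = 0.0256. Setting α = μn, β = (1−μ)n with n = α+β,
μ(1−μ)/(n+1) = 0.0256 ⇒ n+1 = 0.25/0.0256 = 9.7656 ⇒ n = 8.7656.
Hence α = 0.5×8.7656 = 4.383, β = 0.5×8.7656 = 4.383.

α = 4.383, β = 4.383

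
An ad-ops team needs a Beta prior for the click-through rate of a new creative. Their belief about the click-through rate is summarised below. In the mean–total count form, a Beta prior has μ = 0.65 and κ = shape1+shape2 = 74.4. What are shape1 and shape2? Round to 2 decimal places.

shape1 = μκ = 0.65×74.4 = 48.36 and shape2 = (1−μ)κ = 0.35×74.4 = 26.04.

shape1 = 48.36, shape2 = 26.04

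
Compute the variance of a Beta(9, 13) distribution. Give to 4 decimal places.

0.0105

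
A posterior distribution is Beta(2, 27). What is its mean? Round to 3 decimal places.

The Beta mean is α/(α+β) = 2/(2+27) = 0.069.

0.069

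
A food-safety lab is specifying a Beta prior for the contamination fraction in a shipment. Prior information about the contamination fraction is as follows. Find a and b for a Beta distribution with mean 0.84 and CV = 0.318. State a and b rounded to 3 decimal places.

Var = (CV·μ)² = (0.318×0.84)² = 0.071353.
a+b = μ(1−μ)/Var − 1 = 0.1344/0.071353 − 1 = 0.8836.
Thus a = 0.84·0.8836 = 0.742 and b = 0.16·0.8836 = 0.141.

a = 0.742, b = 0.141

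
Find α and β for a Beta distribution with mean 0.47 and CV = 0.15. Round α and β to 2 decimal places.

α = 23.09, β = 26.03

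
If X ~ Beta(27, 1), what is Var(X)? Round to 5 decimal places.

μ = 27/28 = 0.964286; Var = μ(1−μ)/(α+β+1) = 0.0344388/29 = 0.00119.

0.00119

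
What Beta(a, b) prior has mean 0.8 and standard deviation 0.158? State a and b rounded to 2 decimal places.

a = 4.33, b = 1.08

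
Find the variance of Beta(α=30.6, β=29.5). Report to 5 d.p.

0.00409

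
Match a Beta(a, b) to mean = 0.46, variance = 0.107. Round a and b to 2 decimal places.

a = 0.61, b = 0.71

Let s = a+b. The Beta variance is μ(1−μ)/(s+1).
So s+1 = μ(1−μ)/σ² = (0.46×0.54)/0.107 = 0.2484/0.107 = 2.3215, giving s = 1.3215.
Then a = μs = 0.46×1.3215 = 0.61 and b = (1−μ)s = 0.54×1.3215 = 0.71.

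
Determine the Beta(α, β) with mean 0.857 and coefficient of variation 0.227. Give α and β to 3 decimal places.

σ = CV·μ = 0.227×0.857 = 0.19454, so σ² = 0.037845.
s+1 = μ(1−μ)/σ² = 0.122551/0.037845 = 3.2382, so s = α+β = 2.2382.
α = μs = 1.918, β = (1−μ)s = 0.320.

α = 1.918, β = 0.320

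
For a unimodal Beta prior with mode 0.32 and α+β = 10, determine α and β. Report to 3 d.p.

For α,β>1 the mode is (α−1)/(α+β−2), so α = mode·(κ−2)+1 = 0.32×8+1 = 3.560.
And β = (1−mode)·(κ−2)+1 = 0.68×8+1 = 6.440.

α = 3.560, β = 6.440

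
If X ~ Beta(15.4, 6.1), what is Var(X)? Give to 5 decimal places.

0.00903

Var = αβ/[(α+β)²(α+β+1)] = (15.4×6.1)/(21.5²×22.5) = 93.94/10400.625 = 0.00903.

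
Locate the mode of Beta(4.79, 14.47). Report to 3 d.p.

With α,β > 1, mode = (α−1)/(α+β−2) = 3.79/17.26 = 0.220.

0.220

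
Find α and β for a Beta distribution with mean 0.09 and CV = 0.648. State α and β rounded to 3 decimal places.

Var = (CV·μ)² = (0.648×0.09)² = 0.003401.
α+β = μ(1−μ)/Var − 1 = 0.0819/0.003401 − 1 = 23.0796.
Thus α = 0.09·23.0796 = 2.077 and β = 0.91·23.0796 = 21.002.

α = 2.077, β = 21.002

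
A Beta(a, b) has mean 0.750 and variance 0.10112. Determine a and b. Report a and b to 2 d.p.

a = 0.64, b = 0.21

Let s = a+b. The Beta variance is μ(1−μ)/(s+1).
So s+1 = μ(1−μ)/σ² = (0.750×0.250)/0.10112 = 0.187500/0.10112 = 1.8542, giving s = 0.8542.
Then a = μs = 0.750×0.8542 = 0.64 and b = (1−μ)s = 0.250×0.8542 = 0.21.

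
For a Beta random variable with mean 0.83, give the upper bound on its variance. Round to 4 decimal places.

0.1411

Var = μ(1−μ)/(α+β+1), which approaches μ(1−μ) as α+β → 0.
So the supremum is μ(1−μ) = 0.83×0.17 = 0.1411.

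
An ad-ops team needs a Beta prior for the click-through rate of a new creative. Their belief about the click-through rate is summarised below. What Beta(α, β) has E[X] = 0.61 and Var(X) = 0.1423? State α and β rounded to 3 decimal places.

Write ν = α+β; then α = μν and Var = μ(1−μ)/(ν+1).
ν = μ(1−μ)/Var − 1 = 0.2379/0.1423 − 1 = 0.6718.
α = 0.61·0.6718 = 0.410, β = 0.39·0.6718 = 0.262.

α = 0.410, β = 0.262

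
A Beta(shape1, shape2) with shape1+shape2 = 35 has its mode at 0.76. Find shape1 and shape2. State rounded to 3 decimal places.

Since the density peak of Beta(shape1,shape2) is at (shape1−1)/(shape1+shape2−2),
shape1 = 1 + 0.76(35−2) = 26.080 and shape2 = 35 − 26.080 = 8.920.

shape1 = 26.080, shape2 = 8.920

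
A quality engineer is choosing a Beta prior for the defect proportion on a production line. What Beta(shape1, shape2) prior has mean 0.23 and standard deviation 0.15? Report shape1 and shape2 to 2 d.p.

shape1 = 1.58, shape2 = 5.29

Variance = 0.15² = 0.0225. The moment-matching identity shape1+shape2 = μ(1−μ)/Var − 1 gives
shape1+shape2 = 0.1771/0.0225 − 1 = 6.8711, so shape1 = μ·6.8711 = 1.58 and shape2 = (1−μ)·6.8711 = 5.29.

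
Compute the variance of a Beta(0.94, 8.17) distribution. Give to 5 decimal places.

α+β = 9.11 and αβ = 7.6798, so Var = αβ/[(α+β)²(α+β+1)] = 7.6798/839.050131 = 0.00915.

0.00915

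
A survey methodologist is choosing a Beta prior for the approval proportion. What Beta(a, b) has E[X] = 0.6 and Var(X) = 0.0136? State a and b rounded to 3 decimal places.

a = 9.988, b = 6.659

Let s = a+b. The Beta variance is μ(1−μ)/(s+1).
So s+1 = μ(1−μ)/σ² = (0.6×0.4)/0.0136 = 0.24/0.0136 = 17.6471, giving s = 16.6471.
Then a = μs = 0.6×16.6471 = 9.988 and b = (1−μ)s = 0.4×16.6471 = 6.659.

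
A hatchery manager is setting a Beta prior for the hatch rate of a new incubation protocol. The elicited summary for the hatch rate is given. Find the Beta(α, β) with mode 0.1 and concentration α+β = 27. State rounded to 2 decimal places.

α = 3.50, β = 23.50

Since the density peak of Beta(α,β) is at (α−1)/(α+β−2),
α = 1 + 0.1(27−2) = 3.50 and β = 27 − 3.50 = 23.50.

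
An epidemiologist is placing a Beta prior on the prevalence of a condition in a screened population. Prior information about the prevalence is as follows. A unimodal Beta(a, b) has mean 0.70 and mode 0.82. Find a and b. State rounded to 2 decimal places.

a = 3.73, b = 1.60

With s = a+b: μ = a/s and mode = (a−1)/(s−2). Eliminating a = μs,
μs − 1 = m(s−2) ⇒ s(μ−m) = 1−2m ⇒ s = -0.64/-0.12 = 5.3333.
So a = μs = 3.73, b = (1−μ)s = 1.60.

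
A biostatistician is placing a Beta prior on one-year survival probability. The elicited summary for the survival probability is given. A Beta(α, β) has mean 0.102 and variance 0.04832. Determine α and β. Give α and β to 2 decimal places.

α = 0.09, β = 0.80

By moment matching, α+β = μ(1−μ)/σ² − 1 = (0.102·0.898)/0.04832 − 1 = 1.8956 − 1 = 0.8956.
Since α/(α+β) = μ, α = 0.102·0.8956 = 0.09 and β = 0.898·0.8956 = 0.80.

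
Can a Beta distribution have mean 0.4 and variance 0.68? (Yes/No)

A Beta with mean μ has variance μ(1−μ)/(α+β+1) < μ(1−μ).
Here μ(1−μ) = 0.4×0.6 = 0.24, and 0.68 ≥ 0.24.

No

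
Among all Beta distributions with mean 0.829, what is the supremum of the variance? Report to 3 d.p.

0.142

For fixed mean μ the Beta variance is μ(1−μ)/(α+β+1), increasing as α+β decreases.
Its least upper bound (not attained) is μ(1−μ) = 0.829·0.171 = 0.142.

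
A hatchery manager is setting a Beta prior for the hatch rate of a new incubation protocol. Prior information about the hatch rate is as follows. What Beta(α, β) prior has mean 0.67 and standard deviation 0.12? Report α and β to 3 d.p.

α = 9.617, β = 4.737

Variance = 0.12² = 0.0144. The moment-matching identity α+β = μ(1−μ)/Var − 1 gives
α+β = 0.2211/0.0144 − 1 = 14.3542, so α = μ·14.3542 = 9.617 and β = (1−μ)·14.3542 = 4.737.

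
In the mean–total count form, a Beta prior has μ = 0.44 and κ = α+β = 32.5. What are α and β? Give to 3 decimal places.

α = 14.300, β = 18.200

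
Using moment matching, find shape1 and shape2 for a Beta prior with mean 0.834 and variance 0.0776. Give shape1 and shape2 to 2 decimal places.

shape1 = 0.65, shape2 = 0.13

Let s = shape1+shape2. The Beta variance is μ(1−μ)/(s+1).
So s+1 = μ(1−μ)/σ² = (0.834×0.166)/0.0776 = 0.138444/0.0776 = 1.7841, giving s = 0.7841.
Then shape1 = μs = 0.834×0.7841 = 0.65 and shape2 = (1−μ)s = 0.166×0.7841 = 0.13.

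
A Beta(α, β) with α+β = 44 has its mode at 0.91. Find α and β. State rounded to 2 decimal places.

For α,β>1 the mode is (α−1)/(α+β−2), so α = mode·(κ−2)+1 = 0.91×42+1 = 39.22.
And β = (1−mode)·(κ−2)+1 = 0.09×42+1 = 4.78.

α = 39.22, β = 4.78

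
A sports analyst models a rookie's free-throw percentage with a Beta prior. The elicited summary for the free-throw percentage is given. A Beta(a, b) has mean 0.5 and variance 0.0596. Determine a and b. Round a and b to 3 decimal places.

By moment matching, a+b = μ(1−μ)/σ² − 1 = (0.5·0.5)/0.0596 − 1 = 4.1946 − 1 = 3.1946.
Since a/(a+b) = μ, a = 0.5·3.1946 = 1.597 and b = 0.5·3.1946 = 1.597.

a = 1.597, b = 1.597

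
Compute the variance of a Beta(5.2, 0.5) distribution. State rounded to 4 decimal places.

0.0119

μ = 5.2/5.7 = 0.912281; Var = μ(1−μ)/(α+β+1) = 0.0800246/6.7 = 0.0119.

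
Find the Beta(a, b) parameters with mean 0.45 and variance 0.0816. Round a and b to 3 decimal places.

a = 0.915, b = 1.118

Write ν = a+b; then a = μν and Var = μ(1−μ)/(ν+1).
ν = μ(1−μ)/Var − 1 = 0.2475/0.0816 − 1 = 2.0331.
a = 0.45·2.0331 = 0.915, b = 0.55·2.0331 = 1.118.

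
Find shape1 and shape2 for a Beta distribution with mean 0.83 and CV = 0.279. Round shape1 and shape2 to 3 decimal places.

Var = (CV·μ)² = (0.279×0.83)² = 0.053625.
shape1+shape2 = μ(1−μ)/Var − 1 = 0.1411/0.053625 − 1 = 1.6313.
Thus shape1 = 0.83·1.6313 = 1.354 and shape2 = 0.17·1.6313 = 0.277.

shape1 = 1.354, shape2 = 0.277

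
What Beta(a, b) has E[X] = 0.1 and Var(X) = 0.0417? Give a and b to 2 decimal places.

Write ν = a+b; then a = μν and Var = μ(1−μ)/(ν+1).
ν = μ(1−μ)/Var − 1 = 0.09/0.0417 − 1 = 1.1583.
a = 0.1·1.1583 = 0.12, b = 0.9·1.1583 = 1.04.

a = 0.12, b = 1.04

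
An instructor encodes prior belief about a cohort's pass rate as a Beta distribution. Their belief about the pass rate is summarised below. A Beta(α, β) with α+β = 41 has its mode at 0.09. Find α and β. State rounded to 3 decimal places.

α = 4.510, β = 36.490

Mode = (α−1)/(κ−2) with κ = α+β, so α−1 = 0.09·39 = 3.510.
α = 4.510; β = κ − α = 36.490.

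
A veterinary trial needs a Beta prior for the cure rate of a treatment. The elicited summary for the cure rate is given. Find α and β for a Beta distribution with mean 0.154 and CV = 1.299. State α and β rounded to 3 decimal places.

α = 0.347, β = 1.908

σ = CV·μ = 1.299×0.154 = 0.20005, so σ² = 0.040018.
s+1 = μ(1−μ)/σ² = 0.130284/0.040018 = 3.2556, so s = α+β = 2.2556.
α = μs = 0.347, β = (1−μ)s = 1.908.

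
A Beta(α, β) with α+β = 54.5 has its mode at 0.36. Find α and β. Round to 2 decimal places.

α = 19.90, β = 34.60

Mode = (α−1)/(κ−2) with κ = α+β, so α−1 = 0.36·52.5 = 18.90.
α = 19.90; β = κ − α = 34.60.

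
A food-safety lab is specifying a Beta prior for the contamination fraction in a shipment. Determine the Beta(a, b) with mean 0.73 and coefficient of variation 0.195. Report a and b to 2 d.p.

a = 6.37, b = 2.36

σ = CV·μ = 0.195×0.73 = 0.14235, so σ² = 0.020264.
s+1 = μ(1−μ)/σ² = 0.1971/0.020264 = 9.7268, so s = a+b = 8.7268.
a = μs = 6.37, b = (1−μ)s = 2.36.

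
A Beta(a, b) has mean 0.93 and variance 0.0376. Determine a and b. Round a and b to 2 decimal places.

By moment matching, a+b = μ(1−μ)/σ² − 1 = (0.93·0.07)/0.0376 − 1 = 1.7314 − 1 = 0.7314.
Since a/(a+b) = μ, a = 0.93·0.7314 = 0.68 and b = 0.07·0.7314 = 0.05.

a = 0.68, b = 0.05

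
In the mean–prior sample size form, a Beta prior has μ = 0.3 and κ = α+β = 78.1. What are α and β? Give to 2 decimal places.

α = μκ = 0.3×78.1 = 23.43 and β = (1−μ)κ = 0.7×78.1 = 54.67.

α = 23.43, β = 54.67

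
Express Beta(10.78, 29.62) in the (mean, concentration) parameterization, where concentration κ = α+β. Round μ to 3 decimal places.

κ = α+β = 10.78+29.62 = 40.40; μ = α/κ = 10.78/40.40 = 0.267.

μ = 0.267, κ = 40.40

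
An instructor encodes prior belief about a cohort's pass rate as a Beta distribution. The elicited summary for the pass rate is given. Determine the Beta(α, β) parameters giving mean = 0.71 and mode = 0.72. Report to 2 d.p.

α = 31.24, β = 12.76

Let s = α+β. Mean gives α = μs = 0.71s; mode gives (α−1)/(s−2) = 0.72.
Substituting: 0.71s − 1 = 0.72(s−2) = 0.72s − 1.44, so -0.01s = -0.44 and s = 44.0000.
Then α = 0.71×44.0000 = 31.24 and β = s−α = 12.76.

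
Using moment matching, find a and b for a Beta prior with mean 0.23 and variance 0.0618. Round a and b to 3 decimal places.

Write ν = a+b; then a = μν and Var = μ(1−μ)/(ν+1).
ν = μ(1−μ)/Var − 1 = 0.1771/0.0618 − 1 = 1.8657.
a = 0.23·1.8657 = 0.429, b = 0.77·1.8657 = 1.437.

a = 0.429, b = 1.437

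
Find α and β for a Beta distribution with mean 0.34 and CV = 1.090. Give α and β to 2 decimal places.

α = 0.22, β = 0.42

Var = (CV·μ)² = (1.090×0.34)² = 0.137344.
α+β = μ(1−μ)/Var − 1 = 0.2244/0.137344 − 1 = 0.6338.
Thus α = 0.34·0.6338 = 0.22 and β = 0.66·0.6338 = 0.42.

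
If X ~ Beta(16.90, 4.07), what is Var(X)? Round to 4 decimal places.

Var = αβ/[(α+β)²(α+β+1)] = (16.90×4.07)/(20.97²×21.97) = 68.7830/9661.107573 = 0.0071.

0.0071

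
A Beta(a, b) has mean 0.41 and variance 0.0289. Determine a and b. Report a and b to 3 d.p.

a = 3.022, b = 4.348

Write ν = a+b; then a = μν and Var = μ(1−μ)/(ν+1).
ν = μ(1−μ)/Var − 1 = 0.2419/0.0289 − 1 = 7.3702.
a = 0.41·7.3702 = 3.022, b = 0.59·7.3702 = 4.348.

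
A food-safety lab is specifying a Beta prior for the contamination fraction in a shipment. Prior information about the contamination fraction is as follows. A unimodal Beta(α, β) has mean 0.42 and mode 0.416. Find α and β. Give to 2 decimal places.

α = 17.64, β = 24.36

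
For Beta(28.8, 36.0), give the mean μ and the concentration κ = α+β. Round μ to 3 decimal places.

κ = α+β = 28.8+36.0 = 64.8; μ = α/κ = 28.8/64.8 = 0.444.

μ = 0.444, κ = 64.8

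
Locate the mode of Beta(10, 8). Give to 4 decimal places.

0.5625

The density x^(α−1)(1−x)^(β−1) is maximised at (α−1)/(α+β−2) = 9/16 = 0.5625.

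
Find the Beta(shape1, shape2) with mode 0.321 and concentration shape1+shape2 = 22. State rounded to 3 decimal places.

shape1 = 7.420, shape2 = 14.580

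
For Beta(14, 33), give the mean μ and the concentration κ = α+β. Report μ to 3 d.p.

κ = α+β = 14+33 = 47; μ = α/κ = 14/47 = 0.298.

μ = 0.298, κ = 47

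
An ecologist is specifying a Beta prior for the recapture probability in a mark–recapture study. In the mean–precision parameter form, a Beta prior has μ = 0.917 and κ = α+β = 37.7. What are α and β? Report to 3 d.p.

α = 34.571, β = 3.129

α = μκ = 0.917×37.7 = 34.571 and β = (1−μ)κ = 0.083×37.7 = 3.129.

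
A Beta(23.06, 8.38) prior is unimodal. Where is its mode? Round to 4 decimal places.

0.7493

With α,β > 1, mode = (α−1)/(α+β−2) = 22.06/29.44 = 0.7493.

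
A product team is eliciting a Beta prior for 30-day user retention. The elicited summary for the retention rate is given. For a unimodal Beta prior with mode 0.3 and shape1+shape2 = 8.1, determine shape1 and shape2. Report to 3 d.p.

shape1 = 2.830, shape2 = 5.270

Since the density peak of Beta(shape1,shape2) is at (shape1−1)/(shape1+shape2−2),
shape1 = 1 + 0.3(8.1−2) = 2.830 and shape2 = 8.1 − 2.830 = 5.270.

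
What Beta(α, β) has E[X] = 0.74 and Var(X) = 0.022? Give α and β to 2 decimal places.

α = 5.73, β = 2.01

Write ν = α+β; then α = μν and Var = μ(1−μ)/(ν+1).
ν = μ(1−μ)/Var − 1 = 0.1924/0.022 − 1 = 7.7455.
α = 0.74·7.7455 = 5.73, β = 0.26·7.7455 = 2.01.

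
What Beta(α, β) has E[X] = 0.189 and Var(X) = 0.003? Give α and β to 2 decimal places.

Write ν = α+β; then α = μν and Var = μ(1−μ)/(ν+1).
ν = μ(1−μ)/Var − 1 = 0.153279/0.003 − 1 = 50.0930.
α = 0.189·50.0930 = 9.47, β = 0.811·50.0930 = 40.63.

α = 9.47, β = 40.63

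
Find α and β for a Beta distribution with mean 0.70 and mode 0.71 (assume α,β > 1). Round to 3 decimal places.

With s = α+β: μ = α/s and mode = (α−1)/(s−2). Eliminating α = μs,
μs − 1 = m(s−2) ⇒ s(μ−m) = 1−2m ⇒ s = -0.42/-0.01 = 42.0000.
So α = μs = 29.400, β = (1−μ)s = 12.600.

α = 29.400, β = 12.600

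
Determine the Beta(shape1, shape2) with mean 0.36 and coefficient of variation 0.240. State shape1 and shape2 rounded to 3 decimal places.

σ = CV·μ = 0.240×0.36 = 0.08640, so σ² = 0.007465.
s+1 = μ(1−μ)/σ² = 0.2304/0.007465 = 30.8642, so s = shape1+shape2 = 29.8642.
shape1 = μs = 10.751, shape2 = (1−μ)s = 19.113.

shape1 = 10.751, shape2 = 19.113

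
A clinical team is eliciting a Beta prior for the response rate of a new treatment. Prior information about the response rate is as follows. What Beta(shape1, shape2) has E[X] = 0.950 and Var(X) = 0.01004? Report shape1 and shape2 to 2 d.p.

shape1 = 3.54, shape2 = 0.19

By moment matching, shape1+shape2 = μ(1−μ)/σ² − 1 = (0.950·0.050)/0.01004 − 1 = 4.7311 − 1 = 3.7311.
Since shape1/(shape1+shape2) = μ, shape1 = 0.950·3.7311 = 3.54 and shape2 = 0.050·3.7311 = 0.19.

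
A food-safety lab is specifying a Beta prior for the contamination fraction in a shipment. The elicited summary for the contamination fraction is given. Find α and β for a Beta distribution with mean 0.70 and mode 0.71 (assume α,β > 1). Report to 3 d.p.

α = 29.400, β = 12.600

With s = α+β: μ = α/s and mode = (α−1)/(s−2). Eliminating α = μs,
μs − 1 = m(s−2) ⇒ s(μ−m) = 1−2m ⇒ s = -0.42/-0.01 = 42.0000.
So α = μs = 29.400, β = (1−μ)s = 12.600.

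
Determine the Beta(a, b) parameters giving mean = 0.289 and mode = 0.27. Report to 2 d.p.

Let s = a+b. Mean gives a = μs = 0.289s; mode gives (a−1)/(s−2) = 0.27.
Substituting: 0.289s − 1 = 0.27(s−2) = 0.27s − 0.54, so 0.019s = 0.46 and s = 24.2105.
Then a = 0.289×24.2105 = 7.00 and b = s−a = 17.21.

a = 7.00, b = 17.21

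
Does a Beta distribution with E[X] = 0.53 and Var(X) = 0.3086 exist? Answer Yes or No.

No

For any Beta, Var(X) < E[X]·(1−E[X]).
Here μ(1−μ) = 0.53×0.47 = 0.2491, and 0.3086 ≥ 0.2491.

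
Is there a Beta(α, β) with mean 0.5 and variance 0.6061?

No

For any Beta, Var(X) < E[X]·(1−E[X]).
Here μ(1−μ) = 0.5×0.5 = 0.25, and 0.6061 ≥ 0.25.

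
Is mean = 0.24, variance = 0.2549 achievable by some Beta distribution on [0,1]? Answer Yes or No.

No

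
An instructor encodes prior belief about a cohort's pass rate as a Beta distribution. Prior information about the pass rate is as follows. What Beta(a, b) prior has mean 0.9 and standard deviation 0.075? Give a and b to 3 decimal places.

σ² = 0.075² = 0.005625.
With s = a+b, Var = μ(1−μ)/(s+1), so s+1 = (0.9×0.1)/0.005625 = 16.0000 and s = 15.0000.
a = μs = 13.500, b = (1−μ)s = 1.500.

a = 13.500, b = 1.500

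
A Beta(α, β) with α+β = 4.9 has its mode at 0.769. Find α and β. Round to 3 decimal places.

α = 3.230, β = 1.670

For α,β>1 the mode is (α−1)/(α+β−2), so α = mode·(κ−2)+1 = 0.769×2.9+1 = 3.230.
And β = (1−mode)·(κ−2)+1 = 0.231×2.9+1 = 1.670.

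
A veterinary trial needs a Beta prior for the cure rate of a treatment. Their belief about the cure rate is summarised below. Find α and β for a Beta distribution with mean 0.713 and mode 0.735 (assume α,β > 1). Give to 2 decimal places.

α = 15.23, β = 6.13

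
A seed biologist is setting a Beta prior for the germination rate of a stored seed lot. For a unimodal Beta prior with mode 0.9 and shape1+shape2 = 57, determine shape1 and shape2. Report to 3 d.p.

Mode = (shape1−1)/(κ−2) with κ = shape1+shape2, so shape1−1 = 0.9·55 = 49.500.
shape1 = 50.500; shape2 = κ − shape1 = 6.500.

shape1 = 50.500, shape2 = 6.500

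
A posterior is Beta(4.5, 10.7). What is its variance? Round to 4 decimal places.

0.0129

Var = αβ/[(α+β)²(α+β+1)] = (4.5×10.7)/(15.2²×16.2) = 48.15/3742.848 = 0.0129.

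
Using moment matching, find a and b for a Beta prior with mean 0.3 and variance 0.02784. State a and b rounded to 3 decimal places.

a = 1.963, b = 4.580

Write ν = a+b; then a = μν and Var = μ(1−μ)/(ν+1).
ν = μ(1−μ)/Var − 1 = 0.21/0.02784 − 1 = 6.5431.
a = 0.3·6.5431 = 1.963, b = 0.7·6.5431 = 4.580.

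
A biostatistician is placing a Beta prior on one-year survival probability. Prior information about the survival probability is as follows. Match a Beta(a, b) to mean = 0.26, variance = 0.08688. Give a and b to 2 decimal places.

By moment matching, a+b = μ(1−μ)/σ² − 1 = (0.26·0.74)/0.08688 − 1 = 2.2145 − 1 = 1.2145.
Since a/(a+b) = μ, a = 0.26·1.2145 = 0.32 and b = 0.74·1.2145 = 0.90.

a = 0.32, b = 0.90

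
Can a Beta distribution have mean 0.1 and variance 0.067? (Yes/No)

Yes

The Beta variance bound is σ² < μ(1−μ).
Here μ(1−μ) = 0.1×0.9 = 0.09, and 0.067 < 0.09.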